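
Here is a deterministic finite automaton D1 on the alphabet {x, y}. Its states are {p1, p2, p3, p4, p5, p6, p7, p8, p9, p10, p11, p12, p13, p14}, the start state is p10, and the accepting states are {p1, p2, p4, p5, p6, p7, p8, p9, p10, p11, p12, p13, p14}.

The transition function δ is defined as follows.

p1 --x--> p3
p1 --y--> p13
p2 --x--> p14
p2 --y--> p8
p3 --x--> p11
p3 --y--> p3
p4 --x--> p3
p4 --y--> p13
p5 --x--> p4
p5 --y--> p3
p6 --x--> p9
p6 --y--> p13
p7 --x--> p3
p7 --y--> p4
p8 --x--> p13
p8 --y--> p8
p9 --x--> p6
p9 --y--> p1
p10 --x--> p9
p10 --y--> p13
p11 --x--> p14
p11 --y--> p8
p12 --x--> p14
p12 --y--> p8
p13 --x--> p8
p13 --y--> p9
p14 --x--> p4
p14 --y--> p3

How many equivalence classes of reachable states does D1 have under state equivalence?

First remove the unreachable states {p2,p5,p7,p12}; 10 states remain.
P0 = {p1,p4,p6,p8,p9,p10,p11,p13,p14} | {p3}.
On input x, block {p1,p4,p6,p8,p9,p10,p11,p13,p14} splits into {p6,p8,p9,p10,p11,p13,p14} and {p1,p4}.
Split {p6,p8,p9,p10,p11,p13,p14} by δ(·,x) → {p6,p8,p9,p10,p11,p13} and {p14}.
On input x, block {p6,p8,p9,p10,p11,p13} splits into {p6,p8,p9,p10,p13} and {p11}.
On input y, block {p6,p8,p9,p10,p13} splits into {p6,p8,p10,p13} and {p9}.
Split {p6,p8,p10,p13} by δ(·,x) → {p6,p10} and {p8,p13}.
Refine {p8,p13} on symbol y: members go to different blocks, giving {p8} and {p13}.
Stable partition: {p6,p10} | {p3} | {p1,p4} | {p14} | {p11} | {p9} | {p8} | {p13} — 8 equivalence classes.

8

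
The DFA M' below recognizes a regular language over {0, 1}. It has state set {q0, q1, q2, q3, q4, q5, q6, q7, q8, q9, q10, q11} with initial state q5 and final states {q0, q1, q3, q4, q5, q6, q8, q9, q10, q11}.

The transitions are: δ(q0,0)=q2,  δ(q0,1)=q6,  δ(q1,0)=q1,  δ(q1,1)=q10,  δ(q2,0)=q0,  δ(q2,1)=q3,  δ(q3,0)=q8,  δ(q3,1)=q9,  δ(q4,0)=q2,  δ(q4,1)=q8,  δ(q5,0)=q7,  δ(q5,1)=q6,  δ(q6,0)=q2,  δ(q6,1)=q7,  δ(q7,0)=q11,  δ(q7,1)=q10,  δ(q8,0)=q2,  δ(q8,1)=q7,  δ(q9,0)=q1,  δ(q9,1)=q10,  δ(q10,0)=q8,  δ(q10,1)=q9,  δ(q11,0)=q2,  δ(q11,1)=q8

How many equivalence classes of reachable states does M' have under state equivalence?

5

First remove the unreachable states {q4}; 11 states remain.
Initial partition by acceptance: {q0,q1,q3,q5,q6,q8,q9,q10,q11} | {q2,q7}.
Split {q0,q1,q3,q5,q6,q8,q9,q10,q11} by δ(·,0) → {q0,q5,q6,q8,q11} and {q1,q3,q9,q10}.
On input 1, block {q0,q5,q6,q8,q11} splits into {q0,q5,q11} and {q6,q8}.
Split {q1,q3,q9,q10} by δ(·,0) → {q1,q9} and {q3,q10}.
The partition is now stable with 5 blocks: {q0,q5,q11} | {q2,q7} | {q1,q9} | {q6,q8} | {q3,q10}.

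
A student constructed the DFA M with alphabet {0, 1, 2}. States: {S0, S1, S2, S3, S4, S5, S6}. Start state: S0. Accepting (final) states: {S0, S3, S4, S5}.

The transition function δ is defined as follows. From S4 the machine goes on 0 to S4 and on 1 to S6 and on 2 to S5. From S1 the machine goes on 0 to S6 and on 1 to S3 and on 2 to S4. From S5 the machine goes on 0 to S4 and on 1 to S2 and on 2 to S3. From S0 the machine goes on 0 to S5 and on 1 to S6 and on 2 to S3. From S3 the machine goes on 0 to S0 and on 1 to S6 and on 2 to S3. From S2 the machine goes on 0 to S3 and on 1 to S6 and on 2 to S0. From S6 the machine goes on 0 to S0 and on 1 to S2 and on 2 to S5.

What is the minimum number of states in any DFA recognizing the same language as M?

States {S1} cannot be reached from the start state, so discard them.
Initial partition by acceptance: {S0,S3,S4,S5} | {S2,S6}.
No further refinement is possible. Final partition (2 blocks): {S0,S3,S4,S5} | {S2,S6}.

2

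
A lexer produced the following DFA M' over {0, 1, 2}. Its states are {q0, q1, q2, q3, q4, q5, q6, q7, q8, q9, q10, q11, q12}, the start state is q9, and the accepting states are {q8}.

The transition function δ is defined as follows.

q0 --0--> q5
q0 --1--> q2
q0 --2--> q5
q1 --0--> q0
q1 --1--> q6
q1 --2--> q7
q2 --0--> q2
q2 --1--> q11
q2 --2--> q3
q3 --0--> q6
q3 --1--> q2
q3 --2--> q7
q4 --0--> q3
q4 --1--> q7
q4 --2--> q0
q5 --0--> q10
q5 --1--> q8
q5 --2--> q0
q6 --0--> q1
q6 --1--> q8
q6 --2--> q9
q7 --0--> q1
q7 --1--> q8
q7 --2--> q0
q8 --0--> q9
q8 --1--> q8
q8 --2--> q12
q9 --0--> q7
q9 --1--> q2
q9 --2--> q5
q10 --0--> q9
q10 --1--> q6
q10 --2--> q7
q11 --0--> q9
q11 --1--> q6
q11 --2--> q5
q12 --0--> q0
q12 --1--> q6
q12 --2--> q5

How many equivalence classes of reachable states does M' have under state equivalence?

5

Reachable states from the start: {q0,q1,q2,q3,q5,q6,q7,q8,q9,q10,q11,q12}. Unreachable: {q4} — drop them.
Start with accepting vs non-accepting: {q8} | {q0,q1,q2,q3,q5,q6,q7,q9,q10,q11,q12}.
On input 1, block {q0,q1,q2,q3,q5,q6,q7,q9,q10,q11,q12} splits into {q0,q1,q2,q3,q9,q10,q11,q12} and {q5,q6,q7}.
Refine {q0,q1,q2,q3,q9,q10,q11,q12} on symbol 0: members go to different blocks, giving {q1,q2,q10,q11,q12} and {q0,q3,q9}.
Refine {q1,q2,q10,q11,q12} on symbol 0: members go to different blocks, giving {q1,q10,q11,q12} and {q2}.
Stable partition: {q8} | {q1,q10,q11,q12} | {q5,q6,q7} | {q0,q3,q9} | {q2} — 5 equivalence classes.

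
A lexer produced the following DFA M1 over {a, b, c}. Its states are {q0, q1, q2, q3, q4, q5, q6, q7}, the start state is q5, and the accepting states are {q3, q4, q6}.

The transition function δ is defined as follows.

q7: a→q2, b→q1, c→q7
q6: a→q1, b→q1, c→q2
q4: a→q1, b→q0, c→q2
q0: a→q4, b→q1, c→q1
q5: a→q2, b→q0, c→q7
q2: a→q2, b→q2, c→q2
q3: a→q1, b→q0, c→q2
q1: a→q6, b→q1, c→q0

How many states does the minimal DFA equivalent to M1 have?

States {q3} cannot be reached from the start state, so discard them.
P0 = {q4,q6} | {q0,q1,q2,q5,q7}.
Refine {q0,q1,q2,q5,q7} on symbol a: members go to different blocks, giving {q2,q5,q7} and {q0,q1}.
On input b, block {q2,q5,q7} splits into {q5,q7} and {q2}.
No further refinement is possible. Final partition (4 blocks): {q4,q6} | {q5,q7} | {q0,q1} | {q2}.

4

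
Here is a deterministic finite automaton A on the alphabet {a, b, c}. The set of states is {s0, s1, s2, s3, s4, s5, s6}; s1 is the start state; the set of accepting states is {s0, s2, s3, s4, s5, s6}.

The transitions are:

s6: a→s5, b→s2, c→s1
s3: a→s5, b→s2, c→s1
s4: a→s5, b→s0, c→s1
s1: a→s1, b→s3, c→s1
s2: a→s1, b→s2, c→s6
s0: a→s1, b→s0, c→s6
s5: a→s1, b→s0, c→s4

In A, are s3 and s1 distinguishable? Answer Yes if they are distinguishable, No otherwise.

Yes

Start with accepting vs non-accepting: {s0,s2,s3,s4,s5,s6} | {s1}.
Refine {s0,s2,s3,s4,s5,s6} on symbol a: members go to different blocks, giving {s0,s2,s5} and {s3,s4,s6}.
The partition is now stable with 3 blocks: {s0,s2,s5} | {s1} | {s3,s4,s6}.
s3 and s1 end up in different blocks, so they are distinguishable. For instance, the string 'ε' is accepted from only s3.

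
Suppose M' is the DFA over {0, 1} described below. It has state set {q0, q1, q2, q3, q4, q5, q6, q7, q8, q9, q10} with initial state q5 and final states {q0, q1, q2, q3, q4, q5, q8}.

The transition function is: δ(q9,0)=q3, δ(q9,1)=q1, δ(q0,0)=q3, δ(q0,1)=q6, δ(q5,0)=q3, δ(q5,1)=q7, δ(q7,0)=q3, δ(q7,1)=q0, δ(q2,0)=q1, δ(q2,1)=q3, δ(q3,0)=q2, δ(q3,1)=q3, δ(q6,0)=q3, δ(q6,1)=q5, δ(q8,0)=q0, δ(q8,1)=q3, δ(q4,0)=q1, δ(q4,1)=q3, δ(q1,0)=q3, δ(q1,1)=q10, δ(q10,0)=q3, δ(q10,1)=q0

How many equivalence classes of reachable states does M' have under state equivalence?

States {q4,q8,q9} cannot be reached from the start state, so discard them.
P0 = {q0,q1,q2,q3,q5} | {q6,q7,q10}.
On input 1, block {q0,q1,q2,q3,q5} splits into {q0,q1,q5} and {q2,q3}.
On input 0, block {q2,q3} splits into {q2} and {q3}.
Stable partition: {q0,q1,q5} | {q6,q7,q10} | {q2} | {q3} — 4 equivalence classes.

4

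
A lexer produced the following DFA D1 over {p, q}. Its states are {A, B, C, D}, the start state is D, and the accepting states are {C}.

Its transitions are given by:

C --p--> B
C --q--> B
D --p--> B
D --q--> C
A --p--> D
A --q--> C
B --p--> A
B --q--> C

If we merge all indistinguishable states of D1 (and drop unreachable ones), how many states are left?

2

P0 = {C} | {A,B,D}.
No further refinement is possible. Final partition (2 blocks): {C} | {A,B,D}.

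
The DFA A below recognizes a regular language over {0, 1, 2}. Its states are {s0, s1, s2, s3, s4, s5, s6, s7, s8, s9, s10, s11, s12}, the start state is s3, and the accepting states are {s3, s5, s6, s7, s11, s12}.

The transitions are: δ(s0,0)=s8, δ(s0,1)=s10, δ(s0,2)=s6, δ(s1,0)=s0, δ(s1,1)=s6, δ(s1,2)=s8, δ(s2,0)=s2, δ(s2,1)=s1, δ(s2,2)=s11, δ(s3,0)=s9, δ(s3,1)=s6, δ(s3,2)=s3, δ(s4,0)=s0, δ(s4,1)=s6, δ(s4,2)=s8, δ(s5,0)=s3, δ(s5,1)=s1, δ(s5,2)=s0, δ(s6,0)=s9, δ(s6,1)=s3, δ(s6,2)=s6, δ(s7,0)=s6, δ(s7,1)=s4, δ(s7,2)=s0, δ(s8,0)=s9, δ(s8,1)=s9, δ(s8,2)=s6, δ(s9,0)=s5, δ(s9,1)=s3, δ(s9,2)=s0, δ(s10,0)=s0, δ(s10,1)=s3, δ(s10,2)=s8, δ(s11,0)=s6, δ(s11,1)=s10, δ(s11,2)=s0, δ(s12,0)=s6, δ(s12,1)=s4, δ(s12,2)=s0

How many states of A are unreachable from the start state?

BFS from s3 reaches {s0, s1, s3, s5, s6, s8, s9, s10}; the 5 state(s) s2, s4, s7, s11, s12 are never visited.

5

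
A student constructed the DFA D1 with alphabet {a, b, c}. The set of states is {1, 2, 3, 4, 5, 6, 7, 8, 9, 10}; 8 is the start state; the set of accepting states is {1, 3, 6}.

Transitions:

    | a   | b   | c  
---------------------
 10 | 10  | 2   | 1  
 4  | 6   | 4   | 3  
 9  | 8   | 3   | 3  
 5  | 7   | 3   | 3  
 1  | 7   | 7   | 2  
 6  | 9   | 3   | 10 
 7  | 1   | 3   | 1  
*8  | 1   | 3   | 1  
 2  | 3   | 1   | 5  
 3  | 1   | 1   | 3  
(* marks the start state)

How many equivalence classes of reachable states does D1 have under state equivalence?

5

States {4,6,9,10} cannot be reached from the start state, so discard them.
Initial partition by acceptance: {1,3} | {2,5,7,8}.
Refine {1,3} on symbol a: members go to different blocks, giving {1} and {3}.
On input a, block {2,5,7,8} splits into {7,8} and {2} and {5}.
No further refinement is possible. Final partition (5 blocks): {1} | {7,8} | {3} | {2} | {5}.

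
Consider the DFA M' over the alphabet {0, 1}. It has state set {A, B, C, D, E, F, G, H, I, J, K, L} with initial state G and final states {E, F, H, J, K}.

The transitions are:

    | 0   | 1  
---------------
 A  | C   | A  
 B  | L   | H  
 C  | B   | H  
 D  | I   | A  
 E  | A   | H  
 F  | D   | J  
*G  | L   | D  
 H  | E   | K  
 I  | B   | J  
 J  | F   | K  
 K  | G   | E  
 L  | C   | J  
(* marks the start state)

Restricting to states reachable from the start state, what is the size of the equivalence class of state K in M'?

Start with accepting vs non-accepting: {E,F,H,J,K} | {A,B,C,D,G,I,L}.
Refine {E,F,H,J,K} on symbol 0: members go to different blocks, giving {E,F,K} and {H,J}.
Split {E,F,K} by δ(·,1) → {E,F} and {K}.
Split {A,B,C,D,G,I,L} by δ(·,1) → {B,C,I,L} and {A,D,G}.
No further refinement is possible. Final partition (5 blocks): {E,F} | {B,C,I,L} | {H,J} | {K} | {A,D,G}.
The equivalence class containing K is {K}, of size 1.

1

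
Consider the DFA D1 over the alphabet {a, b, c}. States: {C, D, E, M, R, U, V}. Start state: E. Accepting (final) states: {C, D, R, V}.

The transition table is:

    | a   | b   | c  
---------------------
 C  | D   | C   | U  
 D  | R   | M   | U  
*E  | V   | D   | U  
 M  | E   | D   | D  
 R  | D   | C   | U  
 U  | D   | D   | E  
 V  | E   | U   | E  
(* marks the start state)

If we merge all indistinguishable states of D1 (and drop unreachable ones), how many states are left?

Start with accepting vs non-accepting: {C,D,R,V} | {E,M,U}.
Split {C,D,R,V} by δ(·,a) → {C,D,R} and {V}.
On input b, block {C,D,R} splits into {C,R} and {D}.
Refine {E,M,U} on symbol a: members go to different blocks, giving {U} and {E} and {M}.
No further refinement is possible. Final partition (6 blocks): {C,R} | {U} | {V} | {D} | {E} | {M}.

6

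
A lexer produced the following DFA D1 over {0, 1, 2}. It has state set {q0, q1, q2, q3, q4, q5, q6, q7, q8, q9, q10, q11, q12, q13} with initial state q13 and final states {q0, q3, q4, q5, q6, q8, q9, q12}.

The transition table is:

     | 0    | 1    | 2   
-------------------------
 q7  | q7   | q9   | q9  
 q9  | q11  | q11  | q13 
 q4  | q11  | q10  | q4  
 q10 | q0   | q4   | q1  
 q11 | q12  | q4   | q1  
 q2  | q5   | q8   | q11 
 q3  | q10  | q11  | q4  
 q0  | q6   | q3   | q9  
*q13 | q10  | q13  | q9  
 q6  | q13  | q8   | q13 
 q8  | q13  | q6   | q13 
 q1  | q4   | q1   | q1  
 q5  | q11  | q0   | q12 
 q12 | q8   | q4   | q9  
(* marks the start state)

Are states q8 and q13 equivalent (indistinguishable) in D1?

First remove the unreachable states {q2,q5,q7}; 11 states remain.
Initial partition by acceptance: {q0,q3,q4,q6,q8,q9,q12} | {q1,q10,q11,q13}.
On input 0, block {q0,q3,q4,q6,q8,q9,q12} splits into {q3,q4,q6,q8,q9} and {q0,q12}.
On input 1, block {q3,q4,q6,q8,q9} splits into {q3,q4,q9} and {q6,q8}.
Refine {q3,q4,q9} on symbol 2: members go to different blocks, giving {q3,q4} and {q9}.
Split {q1,q10,q11,q13} by δ(·,0) → {q10,q11} and {q1} and {q13}.
Stable partition: {q3,q4} | {q10,q11} | {q0,q12} | {q6,q8} | {q9} | {q1} | {q13} — 7 equivalence classes.
q8 and q13 end up in different blocks, so they are distinguishable. For instance, the string 'ε' is accepted from only q8.

No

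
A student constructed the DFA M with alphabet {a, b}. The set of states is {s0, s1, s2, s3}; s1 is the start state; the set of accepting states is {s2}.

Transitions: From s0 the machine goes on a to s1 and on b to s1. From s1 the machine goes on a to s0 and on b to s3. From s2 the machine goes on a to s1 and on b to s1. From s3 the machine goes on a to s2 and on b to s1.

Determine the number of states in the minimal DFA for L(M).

Every state is reachable, so we keep all 4.
P0 = {s2} | {s0,s1,s3}.
Split {s0,s1,s3} by δ(·,a) → {s0,s1} and {s3}.
On input b, block {s0,s1} splits into {s0} and {s1}.
The partition is now stable with 4 blocks: {s2} | {s0} | {s3} | {s1}.

4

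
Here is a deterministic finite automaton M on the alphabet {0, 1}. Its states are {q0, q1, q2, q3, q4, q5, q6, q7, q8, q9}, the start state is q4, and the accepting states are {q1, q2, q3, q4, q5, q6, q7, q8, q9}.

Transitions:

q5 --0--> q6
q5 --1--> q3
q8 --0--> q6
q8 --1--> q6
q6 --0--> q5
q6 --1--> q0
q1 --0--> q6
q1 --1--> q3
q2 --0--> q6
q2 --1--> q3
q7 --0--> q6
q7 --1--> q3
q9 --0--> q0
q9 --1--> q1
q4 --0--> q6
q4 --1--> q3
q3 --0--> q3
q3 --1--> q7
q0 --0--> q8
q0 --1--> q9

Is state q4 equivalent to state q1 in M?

States {q2} cannot be reached from the start state, so discard them.
Initial partition by acceptance: {q1,q3,q4,q5,q6,q7,q8,q9} | {q0}.
Split {q1,q3,q4,q5,q6,q7,q8,q9} by δ(·,0) → {q1,q3,q4,q5,q6,q7,q8} and {q9}.
On input 1, block {q1,q3,q4,q5,q6,q7,q8} splits into {q1,q3,q4,q5,q7,q8} and {q6}.
Refine {q1,q3,q4,q5,q7,q8} on symbol 0: members go to different blocks, giving {q1,q4,q5,q7,q8} and {q3}.
Refine {q1,q4,q5,q7,q8} on symbol 1: members go to different blocks, giving {q1,q4,q5,q7} and {q8}.
The partition is now stable with 6 blocks: {q1,q4,q5,q7} | {q0} | {q9} | {q6} | {q3} | {q8}.
q4 and q1 lie in the same block of the stable partition, so they are equivalent — no string distinguishes them.

Yes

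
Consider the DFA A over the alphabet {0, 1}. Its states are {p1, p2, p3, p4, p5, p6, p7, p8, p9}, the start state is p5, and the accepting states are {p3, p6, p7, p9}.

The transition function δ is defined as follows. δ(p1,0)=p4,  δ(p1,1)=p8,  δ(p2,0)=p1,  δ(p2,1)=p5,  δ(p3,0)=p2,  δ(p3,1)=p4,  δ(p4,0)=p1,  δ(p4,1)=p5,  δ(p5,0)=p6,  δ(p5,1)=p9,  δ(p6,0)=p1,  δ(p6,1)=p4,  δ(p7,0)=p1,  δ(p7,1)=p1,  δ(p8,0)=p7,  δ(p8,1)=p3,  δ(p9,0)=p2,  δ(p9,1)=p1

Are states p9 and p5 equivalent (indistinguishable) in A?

No

All states are reachable from the start state.
P0 = {p3,p6,p7,p9} | {p1,p2,p4,p5,p8}.
On input 0, block {p1,p2,p4,p5,p8} splits into {p1,p2,p4} and {p5,p8}.
Stable partition: {p3,p6,p7,p9} | {p1,p2,p4} | {p5,p8} — 3 equivalence classes.
p9 and p5 end up in different blocks, so they are distinguishable. For instance, the string 'ε' is accepted from only p9.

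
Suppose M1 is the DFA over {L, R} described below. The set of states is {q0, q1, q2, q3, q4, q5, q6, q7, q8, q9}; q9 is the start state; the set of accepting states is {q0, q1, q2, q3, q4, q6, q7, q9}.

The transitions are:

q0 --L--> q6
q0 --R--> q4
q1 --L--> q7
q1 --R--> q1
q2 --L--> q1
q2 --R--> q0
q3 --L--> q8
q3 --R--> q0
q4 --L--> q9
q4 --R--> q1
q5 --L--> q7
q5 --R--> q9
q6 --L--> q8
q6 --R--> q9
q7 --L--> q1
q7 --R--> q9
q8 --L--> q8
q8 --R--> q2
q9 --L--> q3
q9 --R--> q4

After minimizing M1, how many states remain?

Reachable states from the start: {q0,q1,q2,q3,q4,q6,q7,q8,q9}. Unreachable: {q5} — drop them.
P0 = {q0,q1,q2,q3,q4,q6,q7,q9} | {q8}.
On input L, block {q0,q1,q2,q3,q4,q6,q7,q9} splits into {q0,q1,q2,q4,q7,q9} and {q3,q6}.
Split {q0,q1,q2,q4,q7,q9} by δ(·,L) → {q1,q2,q4,q7} and {q0,q9}.
Refine {q1,q2,q4,q7} on symbol L: members go to different blocks, giving {q1,q2,q7} and {q4}.
Split {q1,q2,q7} by δ(·,R) → {q2,q7} and {q1}.
The partition is now stable with 6 blocks: {q2,q7} | {q8} | {q3,q6} | {q0,q9} | {q4} | {q1}.

6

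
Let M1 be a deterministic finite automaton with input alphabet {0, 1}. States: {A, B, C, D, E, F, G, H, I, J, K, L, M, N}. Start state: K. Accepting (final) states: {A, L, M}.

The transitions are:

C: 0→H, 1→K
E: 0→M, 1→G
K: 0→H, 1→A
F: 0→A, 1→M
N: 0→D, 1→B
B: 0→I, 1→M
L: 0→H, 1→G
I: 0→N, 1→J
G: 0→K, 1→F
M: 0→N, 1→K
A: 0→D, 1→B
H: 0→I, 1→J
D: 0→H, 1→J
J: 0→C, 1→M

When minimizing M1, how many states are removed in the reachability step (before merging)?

Starting at K and following transitions, the reachable set is {A, B, C, D, H, I, J, K, M, N}. That leaves E, F, G, L unreachable — 4 in total.

4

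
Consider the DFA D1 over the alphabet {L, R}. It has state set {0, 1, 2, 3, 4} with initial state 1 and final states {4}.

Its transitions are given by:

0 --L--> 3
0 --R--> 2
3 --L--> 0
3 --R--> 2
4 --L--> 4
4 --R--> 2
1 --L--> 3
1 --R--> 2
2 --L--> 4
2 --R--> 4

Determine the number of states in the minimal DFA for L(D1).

3

All states are reachable from the start state.
Start with accepting vs non-accepting: {4} | {0,1,2,3}.
Split {0,1,2,3} by δ(·,L) → {0,1,3} and {2}.
Stable partition: {4} | {0,1,3} | {2} — 3 equivalence classes.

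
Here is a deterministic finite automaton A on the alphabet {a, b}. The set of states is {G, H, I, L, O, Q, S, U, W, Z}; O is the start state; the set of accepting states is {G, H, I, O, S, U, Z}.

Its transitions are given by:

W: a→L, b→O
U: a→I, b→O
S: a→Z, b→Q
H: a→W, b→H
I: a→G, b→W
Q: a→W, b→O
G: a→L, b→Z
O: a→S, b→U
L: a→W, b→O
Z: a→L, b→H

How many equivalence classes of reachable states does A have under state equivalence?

All states are reachable from the start state.
Start with accepting vs non-accepting: {G,H,I,O,S,U,Z} | {L,Q,W}.
Refine {G,H,I,O,S,U,Z} on symbol a: members go to different blocks, giving {I,O,S,U} and {G,H,Z}.
Refine {I,O,S,U} on symbol a: members go to different blocks, giving {O,U} and {I,S}.
The partition is now stable with 4 blocks: {O,U} | {L,Q,W} | {G,H,Z} | {I,S}.

4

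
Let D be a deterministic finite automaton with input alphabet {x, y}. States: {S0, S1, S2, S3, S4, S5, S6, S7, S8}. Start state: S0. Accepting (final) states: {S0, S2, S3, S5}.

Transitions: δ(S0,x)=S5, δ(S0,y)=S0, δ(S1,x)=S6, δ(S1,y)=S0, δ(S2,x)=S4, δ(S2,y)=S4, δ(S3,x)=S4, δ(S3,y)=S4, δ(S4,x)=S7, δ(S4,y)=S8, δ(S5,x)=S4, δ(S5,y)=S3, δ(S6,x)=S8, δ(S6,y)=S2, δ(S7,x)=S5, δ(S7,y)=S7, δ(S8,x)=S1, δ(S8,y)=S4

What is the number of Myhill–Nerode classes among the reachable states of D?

All states are reachable from the start state.
Start with accepting vs non-accepting: {S0,S2,S3,S5} | {S1,S4,S6,S7,S8}.
Split {S0,S2,S3,S5} by δ(·,x) → {S2,S3,S5} and {S0}.
On input y, block {S2,S3,S5} splits into {S2,S3} and {S5}.
Refine {S1,S4,S6,S7,S8} on symbol x: members go to different blocks, giving {S1,S4,S6,S8} and {S7}.
On input x, block {S1,S4,S6,S8} splits into {S1,S6,S8} and {S4}.
Refine {S1,S6,S8} on symbol y: members go to different blocks, giving {S1} and {S6} and {S8}.
No further refinement is possible. Final partition (8 blocks): {S2,S3} | {S1} | {S0} | {S5} | {S7} | {S4} | {S6} | {S8}.

8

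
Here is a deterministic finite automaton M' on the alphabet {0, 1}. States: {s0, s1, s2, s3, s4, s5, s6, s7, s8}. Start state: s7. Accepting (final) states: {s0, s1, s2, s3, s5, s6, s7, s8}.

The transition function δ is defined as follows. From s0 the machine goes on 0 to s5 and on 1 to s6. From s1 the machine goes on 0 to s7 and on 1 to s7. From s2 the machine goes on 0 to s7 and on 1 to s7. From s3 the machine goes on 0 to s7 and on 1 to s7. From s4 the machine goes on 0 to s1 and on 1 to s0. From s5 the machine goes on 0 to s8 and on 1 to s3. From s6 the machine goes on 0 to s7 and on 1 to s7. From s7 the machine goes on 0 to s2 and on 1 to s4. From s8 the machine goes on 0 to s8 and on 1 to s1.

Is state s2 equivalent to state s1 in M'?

Yes

All states are reachable from the start state.
Initial partition by acceptance: {s0,s1,s2,s3,s5,s6,s7,s8} | {s4}.
On input 1, block {s0,s1,s2,s3,s5,s6,s7,s8} splits into {s0,s1,s2,s3,s5,s6,s8} and {s7}.
On input 0, block {s0,s1,s2,s3,s5,s6,s8} splits into {s1,s2,s3,s6} and {s0,s5,s8}.
Stable partition: {s1,s2,s3,s6} | {s4} | {s7} | {s0,s5,s8} — 4 equivalence classes.
s2 and s1 lie in the same block of the stable partition, so they are equivalent — no string distinguishes them.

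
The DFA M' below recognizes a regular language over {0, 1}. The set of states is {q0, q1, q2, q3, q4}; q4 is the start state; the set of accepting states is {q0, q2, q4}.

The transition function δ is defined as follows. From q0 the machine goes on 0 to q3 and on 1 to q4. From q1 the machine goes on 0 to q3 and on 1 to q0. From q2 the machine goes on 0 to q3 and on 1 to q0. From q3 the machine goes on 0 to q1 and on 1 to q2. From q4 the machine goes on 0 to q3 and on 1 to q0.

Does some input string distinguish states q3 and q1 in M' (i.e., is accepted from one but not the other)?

No

Every state is reachable, so we keep all 5.
Initial partition by acceptance: {q0,q2,q4} | {q1,q3}.
The partition is now stable with 2 blocks: {q0,q2,q4} | {q1,q3}.
q3 and q1 lie in the same block of the stable partition, so they are equivalent — no string distinguishes them.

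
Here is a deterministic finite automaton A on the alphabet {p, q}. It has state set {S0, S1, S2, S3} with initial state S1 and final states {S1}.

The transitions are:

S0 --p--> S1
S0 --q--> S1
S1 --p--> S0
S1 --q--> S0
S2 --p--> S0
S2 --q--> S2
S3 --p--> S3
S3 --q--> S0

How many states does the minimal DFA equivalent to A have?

2

States {S2,S3} cannot be reached from the start state, so discard them.
Start with accepting vs non-accepting: {S1} | {S0}.
Stable partition: {S1} | {S0} — 2 equivalence classes.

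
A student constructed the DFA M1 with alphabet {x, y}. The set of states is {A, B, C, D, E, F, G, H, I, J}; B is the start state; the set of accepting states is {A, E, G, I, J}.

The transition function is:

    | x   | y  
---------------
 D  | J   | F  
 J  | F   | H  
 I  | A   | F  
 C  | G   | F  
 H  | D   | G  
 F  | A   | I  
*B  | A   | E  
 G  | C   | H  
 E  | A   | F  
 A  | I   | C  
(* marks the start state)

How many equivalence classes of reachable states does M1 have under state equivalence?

8

Initial partition by acceptance: {A,E,G,I,J} | {B,C,D,F,H}.
Refine {A,E,G,I,J} on symbol x: members go to different blocks, giving {A,E,I} and {G,J}.
On input x, block {B,C,D,F,H} splits into {B,F} and {C,D} and {H}.
On input y, block {A,E,I} splits into {E,I} and {A}.
On input x, block {G,J} splits into {G} and {J}.
Split {C,D} by δ(·,x) → {C} and {D}.
Stable partition: {E,I} | {B,F} | {G} | {C} | {H} | {A} | {J} | {D} — 8 equivalence classes.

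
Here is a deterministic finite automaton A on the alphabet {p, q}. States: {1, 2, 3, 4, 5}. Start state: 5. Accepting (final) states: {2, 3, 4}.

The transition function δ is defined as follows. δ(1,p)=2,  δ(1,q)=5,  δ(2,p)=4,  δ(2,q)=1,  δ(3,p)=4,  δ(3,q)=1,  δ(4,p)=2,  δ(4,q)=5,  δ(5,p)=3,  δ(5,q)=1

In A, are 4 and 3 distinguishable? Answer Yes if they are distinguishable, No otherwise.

No

All states are reachable from the start state.
Initial partition by acceptance: {2,3,4} | {1,5}.
The partition is now stable with 2 blocks: {2,3,4} | {1,5}.
4 and 3 lie in the same block of the stable partition, so they are equivalent — no string distinguishes them.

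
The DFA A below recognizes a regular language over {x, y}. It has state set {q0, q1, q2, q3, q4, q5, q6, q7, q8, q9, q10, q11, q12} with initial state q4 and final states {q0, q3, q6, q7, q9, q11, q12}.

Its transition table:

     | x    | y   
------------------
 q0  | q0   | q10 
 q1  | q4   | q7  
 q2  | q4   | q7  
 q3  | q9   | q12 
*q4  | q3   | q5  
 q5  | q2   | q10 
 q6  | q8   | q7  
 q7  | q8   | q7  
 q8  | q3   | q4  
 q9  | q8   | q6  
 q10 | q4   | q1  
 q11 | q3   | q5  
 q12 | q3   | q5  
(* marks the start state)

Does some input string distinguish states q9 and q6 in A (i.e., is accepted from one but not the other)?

No

First remove the unreachable states {q0,q11}; 11 states remain.
Start with accepting vs non-accepting: {q3,q6,q7,q9,q12} | {q1,q2,q4,q5,q8,q10}.
On input x, block {q3,q6,q7,q9,q12} splits into {q6,q7,q9} and {q3,q12}.
Refine {q1,q2,q4,q5,q8,q10} on symbol x: members go to different blocks, giving {q1,q2,q5,q10} and {q4,q8}.
Refine {q1,q2,q5,q10} on symbol x: members go to different blocks, giving {q1,q2,q10} and {q5}.
Split {q1,q2,q10} by δ(·,y) → {q1,q2} and {q10}.
On input x, block {q3,q12} splits into {q3} and {q12}.
Refine {q4,q8} on symbol y: members go to different blocks, giving {q4} and {q8}.
No further refinement is possible. Final partition (8 blocks): {q6,q7,q9} | {q1,q2} | {q3} | {q4} | {q5} | {q10} | {q12} | {q8}.
q9 and q6 lie in the same block of the stable partition, so they are equivalent — no string distinguishes them.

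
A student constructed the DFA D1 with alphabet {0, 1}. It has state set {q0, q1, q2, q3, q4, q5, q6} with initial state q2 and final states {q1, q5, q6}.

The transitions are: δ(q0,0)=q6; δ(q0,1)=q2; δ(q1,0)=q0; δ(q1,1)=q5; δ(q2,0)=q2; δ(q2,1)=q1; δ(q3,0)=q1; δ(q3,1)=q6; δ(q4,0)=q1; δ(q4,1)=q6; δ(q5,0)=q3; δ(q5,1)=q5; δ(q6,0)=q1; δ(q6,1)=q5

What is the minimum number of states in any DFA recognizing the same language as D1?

States {q4} cannot be reached from the start state, so discard them.
P0 = {q1,q5,q6} | {q0,q2,q3}.
On input 0, block {q1,q5,q6} splits into {q1,q5} and {q6}.
Refine {q0,q2,q3} on symbol 0: members go to different blocks, giving {q0} and {q2} and {q3}.
On input 0, block {q1,q5} splits into {q1} and {q5}.
Stable partition: {q1} | {q0} | {q6} | {q2} | {q3} | {q5} — 6 equivalence classes.

6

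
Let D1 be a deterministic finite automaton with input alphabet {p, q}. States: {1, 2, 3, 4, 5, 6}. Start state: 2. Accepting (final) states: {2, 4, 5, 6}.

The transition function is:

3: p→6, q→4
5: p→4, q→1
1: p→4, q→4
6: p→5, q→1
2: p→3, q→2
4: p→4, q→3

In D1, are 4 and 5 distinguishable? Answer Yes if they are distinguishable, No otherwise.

No

Every state is reachable, so we keep all 6.
Initial partition by acceptance: {2,4,5,6} | {1,3}.
Refine {2,4,5,6} on symbol p: members go to different blocks, giving {4,5,6} and {2}.
No further refinement is possible. Final partition (3 blocks): {4,5,6} | {1,3} | {2}.
4 and 5 lie in the same block of the stable partition, so they are equivalent — no string distinguishes them.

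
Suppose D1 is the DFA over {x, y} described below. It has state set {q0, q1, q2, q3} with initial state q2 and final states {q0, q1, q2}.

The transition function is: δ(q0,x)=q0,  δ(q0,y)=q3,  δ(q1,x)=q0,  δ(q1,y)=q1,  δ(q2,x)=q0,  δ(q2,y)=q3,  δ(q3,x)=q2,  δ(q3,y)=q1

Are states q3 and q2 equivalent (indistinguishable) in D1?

No

All states are reachable from the start state.
Start with accepting vs non-accepting: {q0,q1,q2} | {q3}.
On input y, block {q0,q1,q2} splits into {q0,q2} and {q1}.
The partition is now stable with 3 blocks: {q0,q2} | {q3} | {q1}.
q3 and q2 end up in different blocks, so they are distinguishable. For instance, the string 'ε' is accepted from only q2.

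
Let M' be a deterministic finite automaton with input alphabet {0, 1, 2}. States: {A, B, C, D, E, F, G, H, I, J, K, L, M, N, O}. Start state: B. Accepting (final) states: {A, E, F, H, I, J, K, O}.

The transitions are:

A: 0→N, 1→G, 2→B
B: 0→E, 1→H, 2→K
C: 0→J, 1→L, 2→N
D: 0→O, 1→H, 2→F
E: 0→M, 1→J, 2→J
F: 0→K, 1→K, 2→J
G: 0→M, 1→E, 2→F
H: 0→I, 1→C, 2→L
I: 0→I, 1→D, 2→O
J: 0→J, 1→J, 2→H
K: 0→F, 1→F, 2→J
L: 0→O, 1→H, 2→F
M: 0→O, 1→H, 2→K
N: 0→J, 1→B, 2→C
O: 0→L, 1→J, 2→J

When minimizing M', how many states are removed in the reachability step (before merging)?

Starting at B and following transitions, the reachable set is {B, C, D, E, F, H, I, J, K, L, M, N, O}. That leaves A, G unreachable — 2 in total.

2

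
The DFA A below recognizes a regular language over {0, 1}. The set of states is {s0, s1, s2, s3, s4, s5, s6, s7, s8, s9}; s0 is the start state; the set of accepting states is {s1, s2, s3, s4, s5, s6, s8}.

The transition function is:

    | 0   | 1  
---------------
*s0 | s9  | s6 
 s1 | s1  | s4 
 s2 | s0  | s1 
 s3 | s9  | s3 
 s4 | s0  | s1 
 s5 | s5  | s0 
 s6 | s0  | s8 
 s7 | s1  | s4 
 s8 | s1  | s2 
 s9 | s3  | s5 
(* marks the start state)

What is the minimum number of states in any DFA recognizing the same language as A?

Reachable states from the start: {s0,s1,s2,s3,s4,s5,s6,s8,s9}. Unreachable: {s7} — drop them.
Initial partition by acceptance: {s1,s2,s3,s4,s5,s6,s8} | {s0,s9}.
Refine {s1,s2,s3,s4,s5,s6,s8} on symbol 0: members go to different blocks, giving {s2,s3,s4,s6} and {s1,s5,s8}.
Split {s2,s3,s4,s6} by δ(·,1) → {s2,s4,s6} and {s3}.
Split {s0,s9} by δ(·,0) → {s0} and {s9}.
Refine {s1,s5,s8} on symbol 1: members go to different blocks, giving {s1,s8} and {s5}.
The partition is now stable with 6 blocks: {s2,s4,s6} | {s0} | {s1,s8} | {s3} | {s9} | {s5}.

6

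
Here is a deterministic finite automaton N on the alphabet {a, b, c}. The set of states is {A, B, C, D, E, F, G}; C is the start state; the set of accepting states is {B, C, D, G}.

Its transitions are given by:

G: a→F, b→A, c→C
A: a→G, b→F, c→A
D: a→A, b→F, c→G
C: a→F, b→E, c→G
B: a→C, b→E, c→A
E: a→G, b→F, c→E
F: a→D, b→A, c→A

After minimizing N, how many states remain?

2

States {B} cannot be reached from the start state, so discard them.
P0 = {C,D,G} | {A,E,F}.
No further refinement is possible. Final partition (2 blocks): {C,D,G} | {A,E,F}.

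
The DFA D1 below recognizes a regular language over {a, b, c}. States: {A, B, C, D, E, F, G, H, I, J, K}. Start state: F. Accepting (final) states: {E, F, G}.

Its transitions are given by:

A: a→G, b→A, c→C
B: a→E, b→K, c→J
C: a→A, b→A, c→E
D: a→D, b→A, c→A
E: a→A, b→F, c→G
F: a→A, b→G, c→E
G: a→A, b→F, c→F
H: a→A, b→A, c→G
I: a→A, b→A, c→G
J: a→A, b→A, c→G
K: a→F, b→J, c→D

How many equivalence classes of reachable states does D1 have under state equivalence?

3

First remove the unreachable states {B,D,H,I,J,K}; 5 states remain.
Start with accepting vs non-accepting: {E,F,G} | {A,C}.
Split {A,C} by δ(·,a) → {A} and {C}.
The partition is now stable with 3 blocks: {E,F,G} | {A} | {C}.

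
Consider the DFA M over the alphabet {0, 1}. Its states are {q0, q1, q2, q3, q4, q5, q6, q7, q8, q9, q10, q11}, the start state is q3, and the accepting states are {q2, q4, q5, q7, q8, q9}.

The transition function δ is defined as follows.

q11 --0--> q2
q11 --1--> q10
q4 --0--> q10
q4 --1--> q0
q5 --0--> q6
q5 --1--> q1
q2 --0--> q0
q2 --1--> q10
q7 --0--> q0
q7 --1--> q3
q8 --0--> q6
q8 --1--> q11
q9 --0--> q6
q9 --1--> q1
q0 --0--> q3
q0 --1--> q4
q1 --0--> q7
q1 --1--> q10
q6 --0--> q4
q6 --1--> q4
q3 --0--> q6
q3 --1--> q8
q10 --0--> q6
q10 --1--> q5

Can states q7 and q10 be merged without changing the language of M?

First remove the unreachable states {q9}; 11 states remain.
Initial partition by acceptance: {q2,q4,q5,q7,q8} | {q0,q1,q3,q6,q10,q11}.
Refine {q0,q1,q3,q6,q10,q11} on symbol 0: members go to different blocks, giving {q0,q3,q10} and {q1,q6,q11}.
Refine {q2,q4,q5,q7,q8} on symbol 0: members go to different blocks, giving {q2,q4,q7} and {q5,q8}.
Refine {q0,q3,q10} on symbol 0: members go to different blocks, giving {q3,q10} and {q0}.
Split {q2,q4,q7} by δ(·,0) → {q2,q7} and {q4}.
Split {q1,q6,q11} by δ(·,0) → {q1,q11} and {q6}.
No further refinement is possible. Final partition (7 blocks): {q2,q7} | {q3,q10} | {q1,q11} | {q5,q8} | {q0} | {q4} | {q6}.
q7 and q10 end up in different blocks, so they are distinguishable. For instance, the string 'ε' is accepted from only q7.

No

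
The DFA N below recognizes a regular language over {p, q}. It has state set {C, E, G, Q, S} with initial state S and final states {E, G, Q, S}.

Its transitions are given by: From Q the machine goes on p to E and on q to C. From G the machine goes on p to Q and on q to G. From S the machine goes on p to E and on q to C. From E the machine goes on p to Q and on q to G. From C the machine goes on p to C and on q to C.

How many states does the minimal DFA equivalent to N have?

All states are reachable from the start state.
Start with accepting vs non-accepting: {E,G,Q,S} | {C}.
Refine {E,G,Q,S} on symbol q: members go to different blocks, giving {E,G} and {Q,S}.
Stable partition: {E,G} | {C} | {Q,S} — 3 equivalence classes.

3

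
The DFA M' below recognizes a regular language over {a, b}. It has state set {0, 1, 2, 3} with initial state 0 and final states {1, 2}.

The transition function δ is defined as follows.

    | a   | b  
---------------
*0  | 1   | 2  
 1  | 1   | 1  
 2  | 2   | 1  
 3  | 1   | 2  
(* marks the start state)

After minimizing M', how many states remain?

First remove the unreachable states {3}; 3 states remain.
Start with accepting vs non-accepting: {1,2} | {0}.
Stable partition: {1,2} | {0} — 2 equivalence classes.

2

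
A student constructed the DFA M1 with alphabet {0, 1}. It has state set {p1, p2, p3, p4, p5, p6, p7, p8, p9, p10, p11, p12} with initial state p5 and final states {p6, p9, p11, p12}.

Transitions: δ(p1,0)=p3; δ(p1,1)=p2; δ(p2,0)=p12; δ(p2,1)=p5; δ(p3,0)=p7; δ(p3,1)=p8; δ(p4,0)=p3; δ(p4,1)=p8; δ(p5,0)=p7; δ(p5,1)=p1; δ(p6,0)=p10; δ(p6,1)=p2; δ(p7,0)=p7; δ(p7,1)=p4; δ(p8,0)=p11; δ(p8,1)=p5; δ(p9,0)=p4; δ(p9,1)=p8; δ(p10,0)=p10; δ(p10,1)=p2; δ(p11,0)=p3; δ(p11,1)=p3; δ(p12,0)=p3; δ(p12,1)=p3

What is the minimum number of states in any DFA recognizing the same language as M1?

Reachable states from the start: {p1,p2,p3,p4,p5,p7,p8,p11,p12}. Unreachable: {p6,p9,p10} — drop them.
P0 = {p11,p12} | {p1,p2,p3,p4,p5,p7,p8}.
On input 0, block {p1,p2,p3,p4,p5,p7,p8} splits into {p1,p3,p4,p5,p7} and {p2,p8}.
On input 1, block {p1,p3,p4,p5,p7} splits into {p1,p3,p4} and {p5,p7}.
Split {p1,p3,p4} by δ(·,0) → {p1,p4} and {p3}.
No further refinement is possible. Final partition (5 blocks): {p11,p12} | {p1,p4} | {p2,p8} | {p5,p7} | {p3}.

5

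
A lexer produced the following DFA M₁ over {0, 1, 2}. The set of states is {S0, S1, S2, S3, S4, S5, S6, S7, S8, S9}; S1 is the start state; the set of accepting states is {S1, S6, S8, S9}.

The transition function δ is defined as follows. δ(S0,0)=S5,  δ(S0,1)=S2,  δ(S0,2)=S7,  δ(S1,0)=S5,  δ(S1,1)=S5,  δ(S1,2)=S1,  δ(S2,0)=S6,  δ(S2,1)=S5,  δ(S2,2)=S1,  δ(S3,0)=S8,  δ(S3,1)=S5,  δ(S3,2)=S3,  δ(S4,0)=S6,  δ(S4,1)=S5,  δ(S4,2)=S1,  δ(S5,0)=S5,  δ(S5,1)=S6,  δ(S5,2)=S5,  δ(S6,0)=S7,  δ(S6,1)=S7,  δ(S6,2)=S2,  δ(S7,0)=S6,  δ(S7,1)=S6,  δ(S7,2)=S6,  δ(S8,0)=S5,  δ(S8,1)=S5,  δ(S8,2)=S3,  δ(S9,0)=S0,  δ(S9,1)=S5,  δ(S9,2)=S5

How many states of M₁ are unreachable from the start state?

5

No path from S1 leads to S0, S3, S4, S8, S9; the other 5 states are all reachable.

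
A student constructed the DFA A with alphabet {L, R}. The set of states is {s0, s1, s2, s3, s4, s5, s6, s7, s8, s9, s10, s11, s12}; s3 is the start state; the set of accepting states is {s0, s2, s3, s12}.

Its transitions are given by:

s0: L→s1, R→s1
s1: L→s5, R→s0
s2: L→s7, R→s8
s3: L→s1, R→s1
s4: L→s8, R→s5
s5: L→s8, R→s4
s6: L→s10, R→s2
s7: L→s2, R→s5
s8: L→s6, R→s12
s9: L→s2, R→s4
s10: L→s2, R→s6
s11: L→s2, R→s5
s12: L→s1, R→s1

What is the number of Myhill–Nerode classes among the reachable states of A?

States {s9,s11} cannot be reached from the start state, so discard them.
Start with accepting vs non-accepting: {s0,s2,s3,s12} | {s1,s4,s5,s6,s7,s8,s10}.
Refine {s1,s4,s5,s6,s7,s8,s10} on symbol L: members go to different blocks, giving {s1,s4,s5,s6,s8} and {s7,s10}.
Split {s0,s2,s3,s12} by δ(·,L) → {s0,s3,s12} and {s2}.
Refine {s1,s4,s5,s6,s8} on symbol L: members go to different blocks, giving {s1,s4,s5,s8} and {s6}.
Split {s1,s4,s5,s8} by δ(·,L) → {s1,s4,s5} and {s8}.
Split {s1,s4,s5} by δ(·,L) → {s4,s5} and {s1}.
Refine {s7,s10} on symbol R: members go to different blocks, giving {s7} and {s10}.
Stable partition: {s0,s3,s12} | {s4,s5} | {s7} | {s2} | {s6} | {s8} | {s1} | {s10} — 8 equivalence classes.

8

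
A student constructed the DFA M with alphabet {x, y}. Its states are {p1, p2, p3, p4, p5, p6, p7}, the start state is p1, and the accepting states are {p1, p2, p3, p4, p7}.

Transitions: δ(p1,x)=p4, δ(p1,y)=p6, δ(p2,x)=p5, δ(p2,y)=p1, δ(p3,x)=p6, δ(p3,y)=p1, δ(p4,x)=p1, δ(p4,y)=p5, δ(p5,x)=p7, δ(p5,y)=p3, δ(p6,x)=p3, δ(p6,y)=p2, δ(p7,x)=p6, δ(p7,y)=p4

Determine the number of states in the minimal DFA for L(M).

3

Initial partition by acceptance: {p1,p2,p3,p4,p7} | {p5,p6}.
On input x, block {p1,p2,p3,p4,p7} splits into {p2,p3,p7} and {p1,p4}.
Stable partition: {p2,p3,p7} | {p5,p6} | {p1,p4} — 3 equivalence classes.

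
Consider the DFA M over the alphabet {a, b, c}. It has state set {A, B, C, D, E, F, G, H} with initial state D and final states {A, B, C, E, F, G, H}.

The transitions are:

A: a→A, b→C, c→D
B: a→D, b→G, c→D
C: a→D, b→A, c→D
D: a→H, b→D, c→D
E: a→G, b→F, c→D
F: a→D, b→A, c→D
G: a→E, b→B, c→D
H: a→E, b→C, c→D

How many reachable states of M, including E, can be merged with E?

4

All states are reachable from the start state.
Initial partition by acceptance: {A,B,C,E,F,G,H} | {D}.
Refine {A,B,C,E,F,G,H} on symbol a: members go to different blocks, giving {A,E,G,H} and {B,C,F}.
The partition is now stable with 3 blocks: {A,E,G,H} | {D} | {B,C,F}.
State E belongs to the block {A,E,G,H}, which has 4 states.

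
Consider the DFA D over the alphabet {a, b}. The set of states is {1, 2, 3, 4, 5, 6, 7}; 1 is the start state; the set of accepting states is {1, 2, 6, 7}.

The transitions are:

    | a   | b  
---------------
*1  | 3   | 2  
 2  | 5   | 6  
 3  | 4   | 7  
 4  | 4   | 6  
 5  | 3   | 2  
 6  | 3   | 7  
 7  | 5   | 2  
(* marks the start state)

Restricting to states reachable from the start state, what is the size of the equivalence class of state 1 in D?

4

All states are reachable from the start state.
Initial partition by acceptance: {1,2,6,7} | {3,4,5}.
The partition is now stable with 2 blocks: {1,2,6,7} | {3,4,5}.
The equivalence class containing 1 is {1,2,6,7}, of size 4.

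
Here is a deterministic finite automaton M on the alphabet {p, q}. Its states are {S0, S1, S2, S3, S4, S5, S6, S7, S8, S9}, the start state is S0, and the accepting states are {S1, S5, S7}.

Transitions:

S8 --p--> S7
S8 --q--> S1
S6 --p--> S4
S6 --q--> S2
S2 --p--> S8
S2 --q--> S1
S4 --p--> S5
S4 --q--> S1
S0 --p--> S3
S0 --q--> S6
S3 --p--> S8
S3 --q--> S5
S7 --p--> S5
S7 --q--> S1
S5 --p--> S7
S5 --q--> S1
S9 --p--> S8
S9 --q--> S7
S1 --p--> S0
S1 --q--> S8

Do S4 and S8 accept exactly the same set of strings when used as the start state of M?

Yes

Reachable states from the start: {S0,S1,S2,S3,S4,S5,S6,S7,S8}. Unreachable: {S9} — drop them.
Start with accepting vs non-accepting: {S1,S5,S7} | {S0,S2,S3,S4,S6,S8}.
On input p, block {S1,S5,S7} splits into {S5,S7} and {S1}.
Split {S0,S2,S3,S4,S6,S8} by δ(·,p) → {S0,S2,S3,S6} and {S4,S8}.
On input p, block {S0,S2,S3,S6} splits into {S2,S3,S6} and {S0}.
Split {S2,S3,S6} by δ(·,q) → {S2} and {S3} and {S6}.
No further refinement is possible. Final partition (7 blocks): {S5,S7} | {S2} | {S1} | {S4,S8} | {S0} | {S3} | {S6}.
S4 and S8 lie in the same block of the stable partition, so they are equivalent — no string distinguishes them.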